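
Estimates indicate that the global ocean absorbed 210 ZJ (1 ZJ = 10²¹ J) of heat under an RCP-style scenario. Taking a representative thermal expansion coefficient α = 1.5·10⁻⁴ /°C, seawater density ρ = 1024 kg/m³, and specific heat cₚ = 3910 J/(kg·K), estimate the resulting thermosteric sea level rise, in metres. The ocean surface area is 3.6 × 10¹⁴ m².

Δh ≈ 0.022 m

Per unit area: Q = 210×10²¹ / (3.6×10¹⁴) ≈ 5.833×10⁸ J/m²
Δh = αQ/(ρcₚ) = 1.5×10⁻⁴ × 5.833×10⁸ / (1024 × 3910) ≈ 0.021853 m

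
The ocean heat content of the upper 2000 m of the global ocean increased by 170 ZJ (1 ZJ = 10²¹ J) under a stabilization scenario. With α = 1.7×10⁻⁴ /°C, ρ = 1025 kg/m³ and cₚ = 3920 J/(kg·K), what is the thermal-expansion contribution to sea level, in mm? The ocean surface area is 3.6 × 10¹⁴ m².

20.0 mm

Per unit area: Q = 170×10²¹ / (3.6×10¹⁴) ≈ 4.722×10⁸ J/m²
Δh = αQ/(ρcₚ) = 1.7×10⁻⁴ × 4.722×10⁸ / (1025 × 3920) ≈ 0.019979 m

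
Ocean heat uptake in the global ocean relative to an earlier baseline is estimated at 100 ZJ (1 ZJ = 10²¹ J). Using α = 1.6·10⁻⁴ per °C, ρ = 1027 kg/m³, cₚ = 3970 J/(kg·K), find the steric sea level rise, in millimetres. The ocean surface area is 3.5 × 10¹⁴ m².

Per unit area: Q = 100×10²¹ / (3.5×10¹⁴) ≈ 2.857×10⁸ J/m²
Δh = αQ/(ρcₚ) = 1.6×10⁻⁴ × 2.857×10⁸ / (1027 × 3970) ≈ 0.011212 m

11 mm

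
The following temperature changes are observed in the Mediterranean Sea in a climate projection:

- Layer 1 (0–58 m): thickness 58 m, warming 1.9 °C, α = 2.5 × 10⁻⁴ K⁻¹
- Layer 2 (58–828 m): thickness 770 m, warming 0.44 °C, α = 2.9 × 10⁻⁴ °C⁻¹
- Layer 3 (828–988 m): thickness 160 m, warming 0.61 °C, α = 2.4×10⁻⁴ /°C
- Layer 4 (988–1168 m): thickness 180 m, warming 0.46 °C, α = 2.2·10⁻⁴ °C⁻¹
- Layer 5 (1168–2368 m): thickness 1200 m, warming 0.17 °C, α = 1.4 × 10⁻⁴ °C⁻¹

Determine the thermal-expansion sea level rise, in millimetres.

about 196 mm

58 × 1.9 × 2.5×10⁻⁴ = 0.02755 m
58–828 m: 770 × 0.44 × 2.9×10⁻⁴ = 0.098252 m
Layer 3: 2.4×10⁻⁴ × 0.61 × 160 = 0.023424 m
988–1168 m: 0.46 × 2.2×10⁻⁴ × 180 = 0.018216 m
Layer 5: 1.4×10⁻⁴ × 1200 × 0.17 = 0.02856 m
Δh = 0.02755 + 0.098252 + 0.023424 + 0.018216 + 0.02856 = 0.196002 m ≈ 196 mm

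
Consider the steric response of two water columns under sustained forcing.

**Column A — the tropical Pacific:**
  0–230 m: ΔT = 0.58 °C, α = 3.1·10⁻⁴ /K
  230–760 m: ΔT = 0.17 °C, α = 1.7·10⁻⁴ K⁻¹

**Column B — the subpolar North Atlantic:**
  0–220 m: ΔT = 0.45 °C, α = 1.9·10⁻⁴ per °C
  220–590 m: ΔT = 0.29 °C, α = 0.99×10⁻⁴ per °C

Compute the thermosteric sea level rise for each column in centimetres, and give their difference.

Δh_A ≈ 5.7 cm, Δh_B ≈ 2.9 cm; difference ≈ 2.7 cm

A 0–230 m: 3.1×10⁻⁴ × 230 × 0.58 = 0.041354 m
A 230–760 m: 1.7×10⁻⁴ × 0.17 × 530 = 0.015317 m
A total: 0.056671 m
B 0.45 × 220 × 1.9×10⁻⁴ = 0.01881 m
B Layer 2: 0.99×10⁻⁴ × 0.29 × 370 = 0.0106227 m
B total: 0.0294327 m
Difference: 0.056671 − 0.0294327 = 0.0272383 m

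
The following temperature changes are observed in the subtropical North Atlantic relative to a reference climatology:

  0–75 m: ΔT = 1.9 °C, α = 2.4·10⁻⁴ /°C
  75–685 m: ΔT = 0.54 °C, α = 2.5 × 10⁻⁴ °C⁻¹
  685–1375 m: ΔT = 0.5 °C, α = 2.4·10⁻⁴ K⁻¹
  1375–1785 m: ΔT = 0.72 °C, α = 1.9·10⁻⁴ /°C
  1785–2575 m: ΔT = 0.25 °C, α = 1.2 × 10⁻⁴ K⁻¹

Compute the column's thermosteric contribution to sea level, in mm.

Layer 1: 1.9 × 2.4×10⁻⁴ × 75 = 0.03420 m
Layer 2: 0.54 × 2.5×10⁻⁴ × 610 = 0.08235 m
685–1375 m: 690 × 0.5 × 2.4×10⁻⁴ = 0.08280 m
1375–1785 m: 410 × 1.9×10⁻⁴ × 0.72 = 0.056088 m
1785–2575 m: 0.25 × 790 × 1.2×10⁻⁴ = 0.02370 m
Δh = 0.03420 + 0.08235 + 0.08280 + 0.056088 + 0.02370 = 0.279138 m ≈ 279 mm

279 mm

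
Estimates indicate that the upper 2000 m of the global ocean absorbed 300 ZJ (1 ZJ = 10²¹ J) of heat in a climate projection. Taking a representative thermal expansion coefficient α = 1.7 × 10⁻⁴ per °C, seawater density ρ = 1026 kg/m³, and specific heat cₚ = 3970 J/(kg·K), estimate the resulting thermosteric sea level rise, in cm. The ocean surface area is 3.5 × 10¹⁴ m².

Per unit area: Q = 300×10²¹ / (3.5×10¹⁴) ≈ 8.571×10⁸ J/m²
Δh = αQ/(ρcₚ) = 1.7×10⁻⁴ × 8.571×10⁸ / (1026 × 3970) ≈ 0.035772 m

Δh ≈ 3.6 cm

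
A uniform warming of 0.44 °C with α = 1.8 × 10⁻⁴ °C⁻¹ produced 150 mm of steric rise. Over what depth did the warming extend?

about 1900 m

H = Δh/(αΔT) = 0.15 / (1.8×10⁻⁴ × 0.44) ≈ 1894 m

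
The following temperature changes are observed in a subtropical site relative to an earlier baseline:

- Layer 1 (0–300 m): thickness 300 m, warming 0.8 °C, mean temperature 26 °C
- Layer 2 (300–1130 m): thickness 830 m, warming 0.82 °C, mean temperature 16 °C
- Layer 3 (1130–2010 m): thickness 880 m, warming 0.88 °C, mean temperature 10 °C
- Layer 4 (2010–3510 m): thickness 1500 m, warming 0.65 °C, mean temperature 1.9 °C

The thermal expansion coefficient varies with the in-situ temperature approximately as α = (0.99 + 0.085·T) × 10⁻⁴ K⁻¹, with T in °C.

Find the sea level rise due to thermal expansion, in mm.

Δh ≈ 490 mm

Layer 1: α = (0.99 + 0.085×26)×10⁻⁴ = 3.2×10⁻⁴ K⁻¹
Layer 2: α = (0.99 + 0.085×16)×10⁻⁴ = 2.35×10⁻⁴ K⁻¹
Layer 3: α = (0.99 + 0.085×10)×10⁻⁴ = 1.84×10⁻⁴ K⁻¹
Layer 4: α = (0.99 + 0.085×1.9)×10⁻⁴ = 1.1515×10⁻⁴ K⁻¹
0–300 m: 300 × 0.8 × 3.2×10⁻⁴ = 0.07680 m
830 × 0.82 × 2.35×10⁻⁴ = 0.159941 m
1130–2010 m: 1.84×10⁻⁴ × 0.88 × 880 = 0.1424896 m
2010–3510 m: 1.1515×10⁻⁴ × 0.65 × 1500 = 0.11227125 m
Δh = 0.07680 + 0.159941 + 0.1424896 + 0.11227125 = 0.49150185 m ≈ 490 mm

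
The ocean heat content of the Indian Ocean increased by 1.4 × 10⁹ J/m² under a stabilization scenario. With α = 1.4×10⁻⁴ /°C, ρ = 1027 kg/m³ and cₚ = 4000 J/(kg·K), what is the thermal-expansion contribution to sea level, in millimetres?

Δh ≈ 47.7 mm

Δh = αQ/(ρcₚ) = 1.4×10⁻⁴ × 1.4×10⁹ / (1027 × 4000) ≈ 0.047712 m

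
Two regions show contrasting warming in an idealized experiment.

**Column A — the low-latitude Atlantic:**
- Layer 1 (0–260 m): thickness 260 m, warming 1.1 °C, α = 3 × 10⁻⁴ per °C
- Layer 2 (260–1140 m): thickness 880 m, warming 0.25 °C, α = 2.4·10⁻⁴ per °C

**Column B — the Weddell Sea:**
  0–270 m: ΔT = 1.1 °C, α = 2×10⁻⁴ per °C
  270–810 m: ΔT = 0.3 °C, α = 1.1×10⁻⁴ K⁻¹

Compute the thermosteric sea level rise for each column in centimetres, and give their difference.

A Layer 1: 1.1 × 260 × 3×10⁻⁴ = 0.08580 m
A 880 × 0.25 × 2.4×10⁻⁴ = 0.05280 m
A total: 0.13860 m
B 0–270 m: 2×10⁻⁴ × 1.1 × 270 = 0.05940 m
B Layer 2: 540 × 0.3 × 1.1×10⁻⁴ = 0.01782 m
B total: 0.07722 m
Difference: 0.13860 − 0.07722 = 0.06138 m

A: 14 cm; B: 7.7 cm; difference 6.1 cm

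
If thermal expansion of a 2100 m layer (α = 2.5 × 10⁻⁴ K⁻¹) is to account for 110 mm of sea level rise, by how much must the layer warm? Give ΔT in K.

ΔT = Δh/(αH) = 0.11 / (2.5×10⁻⁴ × 2100) ≈ 0.2095 K

0.21 K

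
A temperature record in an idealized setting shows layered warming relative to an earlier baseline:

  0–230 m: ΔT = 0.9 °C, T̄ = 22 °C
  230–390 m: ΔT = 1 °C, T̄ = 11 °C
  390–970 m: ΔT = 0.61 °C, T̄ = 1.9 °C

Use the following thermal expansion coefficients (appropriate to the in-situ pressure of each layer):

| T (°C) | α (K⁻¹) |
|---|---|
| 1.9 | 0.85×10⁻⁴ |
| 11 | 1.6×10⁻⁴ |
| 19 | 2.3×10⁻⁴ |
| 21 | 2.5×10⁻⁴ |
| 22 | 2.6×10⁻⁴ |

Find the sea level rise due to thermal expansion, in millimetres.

Layer 1 at 22 °C → α = 2.6×10⁻⁴ K⁻¹
Layer 2 at 11 °C → α = 1.6×10⁻⁴ K⁻¹
Layer 3 at 1.9 °C → α = 0.85×10⁻⁴ K⁻¹
Layer 1: 230 × 2.6×10⁻⁴ × 0.9 = 0.05382 m
230–390 m: 1.6×10⁻⁴ × 1 × 160 = 0.02560 m
580 × 0.85×10⁻⁴ × 0.61 = 0.030073 m
Δh = 0.05382 + 0.02560 + 0.030073 = 0.109493 m ≈ 110 mm

Δh = 110 mm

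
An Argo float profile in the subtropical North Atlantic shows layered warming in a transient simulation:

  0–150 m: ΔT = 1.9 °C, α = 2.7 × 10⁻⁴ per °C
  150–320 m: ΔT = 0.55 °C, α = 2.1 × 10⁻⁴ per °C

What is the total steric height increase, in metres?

0.0966 m of thermosteric rise

150 × 1.9 × 2.7×10⁻⁴ = 0.07695 m
Layer 2: 2.1×10⁻⁴ × 0.55 × 170 = 0.019635 m
Δh = 0.07695 + 0.019635 = 0.096585 m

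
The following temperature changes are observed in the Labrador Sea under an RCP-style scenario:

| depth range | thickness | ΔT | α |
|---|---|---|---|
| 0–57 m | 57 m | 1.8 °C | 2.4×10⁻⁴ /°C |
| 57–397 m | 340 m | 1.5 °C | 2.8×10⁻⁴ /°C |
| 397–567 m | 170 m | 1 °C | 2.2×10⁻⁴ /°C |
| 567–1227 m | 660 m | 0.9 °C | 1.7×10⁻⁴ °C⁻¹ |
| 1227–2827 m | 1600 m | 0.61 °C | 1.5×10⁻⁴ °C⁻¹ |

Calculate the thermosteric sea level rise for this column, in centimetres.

0–57 m: 2.4×10⁻⁴ × 1.8 × 57 = 0.024624 m
57–397 m: 340 × 2.8×10⁻⁴ × 1.5 = 0.14280 m
397–567 m: 170 × 1 × 2.2×10⁻⁴ = 0.03740 m
567–1227 m: 660 × 0.9 × 1.7×10⁻⁴ = 0.10098 m
1227–2827 m: 0.61 × 1.5×10⁻⁴ × 1600 = 0.14640 m
Δh = 0.024624 + 0.14280 + 0.03740 + 0.10098 + 0.14640 = 0.452204 m

Δh = 45 cm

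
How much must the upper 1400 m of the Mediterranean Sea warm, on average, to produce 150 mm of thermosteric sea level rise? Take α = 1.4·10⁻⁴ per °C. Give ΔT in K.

ΔT = Δh/(αH) = 0.15 / (1.4×10⁻⁴ × 1400) ≈ 0.7653 K

about 0.77 K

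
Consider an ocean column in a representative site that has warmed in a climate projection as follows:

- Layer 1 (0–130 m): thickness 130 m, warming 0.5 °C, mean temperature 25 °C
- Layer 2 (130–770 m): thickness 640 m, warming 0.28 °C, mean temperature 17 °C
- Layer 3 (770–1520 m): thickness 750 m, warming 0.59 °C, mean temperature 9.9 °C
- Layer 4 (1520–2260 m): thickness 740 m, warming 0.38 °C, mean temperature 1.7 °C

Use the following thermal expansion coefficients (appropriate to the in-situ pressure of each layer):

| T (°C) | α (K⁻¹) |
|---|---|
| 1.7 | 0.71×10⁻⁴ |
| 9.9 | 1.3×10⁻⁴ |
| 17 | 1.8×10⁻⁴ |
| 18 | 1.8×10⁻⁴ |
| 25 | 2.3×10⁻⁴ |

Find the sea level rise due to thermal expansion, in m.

Δh ≈ 0.125 m

Layer 1 at 25 °C → α = 2.3×10⁻⁴ K⁻¹
Layer 2 at 17 °C → α = 1.8×10⁻⁴ K⁻¹
Layer 3 at 9.9 °C → α = 1.3×10⁻⁴ K⁻¹
Layer 4 at 1.7 °C → α = 0.71×10⁻⁴ K⁻¹
0–130 m: 130 × 2.3×10⁻⁴ × 0.5 = 0.01495 m
640 × 0.28 × 1.8×10⁻⁴ = 0.032256 m
770–1520 m: 1.3×10⁻⁴ × 750 × 0.59 = 0.057525 m
Layer 4: 0.38 × 0.71×10⁻⁴ × 740 = 0.0199652 m
Δh = 0.01495 + 0.032256 + 0.057525 + 0.0199652 = 0.1246962 m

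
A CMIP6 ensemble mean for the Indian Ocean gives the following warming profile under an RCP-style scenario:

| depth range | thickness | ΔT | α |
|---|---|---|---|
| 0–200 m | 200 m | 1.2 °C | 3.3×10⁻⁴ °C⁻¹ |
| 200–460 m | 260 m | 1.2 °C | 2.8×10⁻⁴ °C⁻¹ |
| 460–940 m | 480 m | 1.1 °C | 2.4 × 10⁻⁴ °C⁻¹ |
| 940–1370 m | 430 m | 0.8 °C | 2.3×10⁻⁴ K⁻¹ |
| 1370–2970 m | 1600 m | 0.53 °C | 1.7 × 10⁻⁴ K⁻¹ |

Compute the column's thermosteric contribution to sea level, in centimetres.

51.7 cm of thermosteric rise

0–200 m: 200 × 3.3×10⁻⁴ × 1.2 = 0.07920 m
1.2 × 2.8×10⁻⁴ × 260 = 0.08736 m
Layer 3: 480 × 1.1 × 2.4×10⁻⁴ = 0.12672 m
940–1370 m: 430 × 2.3×10⁻⁴ × 0.8 = 0.07912 m
1370–2970 m: 1600 × 1.7×10⁻⁴ × 0.53 = 0.14416 m
Δh = 0.07920 + 0.08736 + 0.12672 + 0.07912 + 0.14416 = 0.51656 m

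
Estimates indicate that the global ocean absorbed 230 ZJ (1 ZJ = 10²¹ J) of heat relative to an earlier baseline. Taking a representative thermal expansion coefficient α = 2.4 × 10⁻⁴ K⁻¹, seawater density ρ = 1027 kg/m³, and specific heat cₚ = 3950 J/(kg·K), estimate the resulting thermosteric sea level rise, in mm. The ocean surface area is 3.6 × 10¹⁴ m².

about 38 mm

Per unit area: Q = 230×10²¹ / (3.6×10¹⁴) ≈ 6.389×10⁸ J/m²
Δh = αQ/(ρcₚ) = 2.4×10⁻⁴ × 6.389×10⁸ / (1027 × 3950) ≈ 0.037799 m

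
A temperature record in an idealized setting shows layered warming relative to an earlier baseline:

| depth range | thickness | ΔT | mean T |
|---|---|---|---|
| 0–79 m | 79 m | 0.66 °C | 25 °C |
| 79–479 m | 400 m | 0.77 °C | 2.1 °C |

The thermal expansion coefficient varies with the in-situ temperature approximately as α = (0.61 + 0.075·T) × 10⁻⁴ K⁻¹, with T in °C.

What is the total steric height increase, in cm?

Δh ≈ 3.66 cm

Layer 1: α = (0.61 + 0.075×25)×10⁻⁴ = 2.485×10⁻⁴ K⁻¹
Layer 2: α = (0.61 + 0.075×2.1)×10⁻⁴ = 0.7675×10⁻⁴ K⁻¹
0–79 m: 79 × 0.66 × 2.485×10⁻⁴ = 0.01295679 m
0.77 × 0.7675×10⁻⁴ × 400 = 0.023639 m
Δh = 0.01295679 + 0.023639 = 0.03659579 m ≈ 3.66 cm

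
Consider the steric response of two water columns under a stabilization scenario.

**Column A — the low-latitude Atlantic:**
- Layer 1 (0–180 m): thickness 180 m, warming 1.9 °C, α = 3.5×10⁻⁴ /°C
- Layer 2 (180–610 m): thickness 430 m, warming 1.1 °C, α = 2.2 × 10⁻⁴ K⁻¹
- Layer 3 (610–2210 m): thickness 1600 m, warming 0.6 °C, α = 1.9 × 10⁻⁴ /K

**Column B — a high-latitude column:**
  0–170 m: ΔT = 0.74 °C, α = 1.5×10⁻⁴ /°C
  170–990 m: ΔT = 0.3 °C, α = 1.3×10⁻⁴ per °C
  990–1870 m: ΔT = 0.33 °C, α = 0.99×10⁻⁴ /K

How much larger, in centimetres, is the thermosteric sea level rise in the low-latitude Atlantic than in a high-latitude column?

33 cm larger

A 1.9 × 3.5×10⁻⁴ × 180 = 0.11970 m
A 1.1 × 430 × 2.2×10⁻⁴ = 0.10406 m
A 610–2210 m: 0.6 × 1.9×10⁻⁴ × 1600 = 0.18240 m
A total: 0.40616 m
B 0–170 m: 170 × 0.74 × 1.5×10⁻⁴ = 0.01887 m
B Layer 2: 0.3 × 1.3×10⁻⁴ × 820 = 0.03198 m
B 990–1870 m: 0.33 × 880 × 0.99×10⁻⁴ = 0.0287496 m
B total: 0.0795996 m
Difference: 0.40616 − 0.0795996 = 0.3265604 m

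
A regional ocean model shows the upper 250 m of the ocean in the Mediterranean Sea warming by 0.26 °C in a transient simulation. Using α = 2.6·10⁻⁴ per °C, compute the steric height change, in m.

Δh = αΔT·H = 2.6×10⁻⁴ × 0.26 × 250 = 0.01690 m

0.017 m of thermosteric rise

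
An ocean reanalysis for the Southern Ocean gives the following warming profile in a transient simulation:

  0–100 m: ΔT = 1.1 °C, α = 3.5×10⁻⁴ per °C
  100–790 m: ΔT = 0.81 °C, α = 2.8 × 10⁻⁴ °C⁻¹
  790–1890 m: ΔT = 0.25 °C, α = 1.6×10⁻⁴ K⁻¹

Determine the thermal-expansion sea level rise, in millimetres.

Layer 1: 100 × 1.1 × 3.5×10⁻⁴ = 0.03850 m
0.81 × 690 × 2.8×10⁻⁴ = 0.156492 m
Layer 3: 0.25 × 1.6×10⁻⁴ × 1100 = 0.04400 m
Δh = 0.03850 + 0.156492 + 0.04400 = 0.238992 m

Δh = 240 mm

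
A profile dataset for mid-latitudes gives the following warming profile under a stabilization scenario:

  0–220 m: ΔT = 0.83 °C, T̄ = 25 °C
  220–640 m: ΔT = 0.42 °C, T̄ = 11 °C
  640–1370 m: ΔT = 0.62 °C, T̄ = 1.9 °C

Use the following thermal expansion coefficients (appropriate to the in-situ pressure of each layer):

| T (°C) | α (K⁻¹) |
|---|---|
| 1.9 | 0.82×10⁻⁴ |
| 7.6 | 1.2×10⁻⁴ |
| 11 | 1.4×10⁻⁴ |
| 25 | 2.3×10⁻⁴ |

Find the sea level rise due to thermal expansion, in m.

Layer 1 at 25 °C → α = 2.3×10⁻⁴ K⁻¹
Layer 2 at 11 °C → α = 1.4×10⁻⁴ K⁻¹
Layer 3 at 1.9 °C → α = 0.82×10⁻⁴ K⁻¹
220 × 2.3×10⁻⁴ × 0.83 = 0.041998 m
220–640 m: 1.4×10⁻⁴ × 420 × 0.42 = 0.024696 m
640–1370 m: 730 × 0.62 × 0.82×10⁻⁴ = 0.0371132 m
Δh = 0.041998 + 0.024696 + 0.0371132 = 0.1038072 m ≈ 0.104 m

Δh = 0.104 m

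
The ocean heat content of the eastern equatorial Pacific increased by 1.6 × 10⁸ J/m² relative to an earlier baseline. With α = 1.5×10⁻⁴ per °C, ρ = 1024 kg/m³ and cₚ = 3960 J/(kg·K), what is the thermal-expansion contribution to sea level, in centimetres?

0.592 cm of thermosteric rise

Δh = αQ/(ρcₚ) = 1.5×10⁻⁴ × 1.6×10⁸ / (1024 × 3960) ≈ 0.0059186 m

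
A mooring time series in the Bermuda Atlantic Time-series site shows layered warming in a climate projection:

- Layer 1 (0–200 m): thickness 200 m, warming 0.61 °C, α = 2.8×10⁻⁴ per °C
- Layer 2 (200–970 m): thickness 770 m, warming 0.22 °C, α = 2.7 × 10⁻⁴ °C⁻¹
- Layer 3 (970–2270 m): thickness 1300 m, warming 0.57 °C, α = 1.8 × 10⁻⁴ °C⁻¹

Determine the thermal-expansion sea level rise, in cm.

21 cm

Layer 1: 200 × 2.8×10⁻⁴ × 0.61 = 0.03416 m
200–970 m: 770 × 2.7×10⁻⁴ × 0.22 = 0.045738 m
970–2270 m: 0.57 × 1.8×10⁻⁴ × 1300 = 0.13338 m
Δh = 0.03416 + 0.045738 + 0.13338 = 0.213278 m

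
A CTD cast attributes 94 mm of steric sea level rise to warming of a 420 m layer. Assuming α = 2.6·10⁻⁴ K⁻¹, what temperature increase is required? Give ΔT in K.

ΔT = Δh/(αH) = 0.094 / (2.6×10⁻⁴ × 420) ≈ 0.8608 K

ΔT ≈ 0.861 K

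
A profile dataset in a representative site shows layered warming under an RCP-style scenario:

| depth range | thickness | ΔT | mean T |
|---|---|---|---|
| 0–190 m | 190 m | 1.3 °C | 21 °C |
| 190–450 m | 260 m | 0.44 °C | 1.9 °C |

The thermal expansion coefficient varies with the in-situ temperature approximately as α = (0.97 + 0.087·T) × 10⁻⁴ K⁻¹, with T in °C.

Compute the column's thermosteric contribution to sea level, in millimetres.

Layer 1: α = (0.97 + 0.087×21)×10⁻⁴ = 2.797×10⁻⁴ K⁻¹
Layer 2: α = (0.97 + 0.087×1.9)×10⁻⁴ = 1.1353×10⁻⁴ K⁻¹
1.3 × 190 × 2.797×10⁻⁴ = 0.0690859 m
190–450 m: 0.44 × 260 × 1.1353×10⁻⁴ = 0.012987832 m
Δh = 0.0690859 + 0.012987832 = 0.082073732 m

82 mm of thermosteric rise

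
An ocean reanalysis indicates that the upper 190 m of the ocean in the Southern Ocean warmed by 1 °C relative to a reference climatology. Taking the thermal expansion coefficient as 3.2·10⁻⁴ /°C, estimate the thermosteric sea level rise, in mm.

about 61 mm

Δh = αΔT·H = 3.2×10⁻⁴ × 1 × 190 = 0.06080 m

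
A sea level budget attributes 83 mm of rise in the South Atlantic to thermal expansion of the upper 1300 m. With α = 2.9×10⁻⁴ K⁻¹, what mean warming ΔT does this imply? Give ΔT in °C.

ΔT = Δh/(αH) = 0.083 / (2.9×10⁻⁴ × 1300) ≈ 0.2202 °C

about 0.220 °C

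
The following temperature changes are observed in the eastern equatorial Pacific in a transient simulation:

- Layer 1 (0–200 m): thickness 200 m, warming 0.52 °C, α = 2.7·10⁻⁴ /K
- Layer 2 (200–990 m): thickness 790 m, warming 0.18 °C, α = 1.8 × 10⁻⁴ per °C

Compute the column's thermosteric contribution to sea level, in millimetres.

about 54 mm

Layer 1: 200 × 2.7×10⁻⁴ × 0.52 = 0.02808 m
Layer 2: 1.8×10⁻⁴ × 790 × 0.18 = 0.025596 m
Δh = 0.02808 + 0.025596 = 0.053676 m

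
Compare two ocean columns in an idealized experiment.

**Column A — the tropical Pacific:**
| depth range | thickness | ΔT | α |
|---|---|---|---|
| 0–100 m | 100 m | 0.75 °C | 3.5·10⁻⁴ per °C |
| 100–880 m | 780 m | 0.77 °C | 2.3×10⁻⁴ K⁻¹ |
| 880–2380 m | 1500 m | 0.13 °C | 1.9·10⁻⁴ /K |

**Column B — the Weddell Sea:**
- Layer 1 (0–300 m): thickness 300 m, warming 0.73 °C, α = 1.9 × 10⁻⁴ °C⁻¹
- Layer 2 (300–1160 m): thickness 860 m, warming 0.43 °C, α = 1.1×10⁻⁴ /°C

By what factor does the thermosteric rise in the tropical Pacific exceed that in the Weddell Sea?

A 100 × 3.5×10⁻⁴ × 0.75 = 0.02625 m
A Layer 2: 0.77 × 780 × 2.3×10⁻⁴ = 0.138138 m
A 1500 × 1.9×10⁻⁴ × 0.13 = 0.03705 m
A total: 0.201438 m
B 300 × 0.73 × 1.9×10⁻⁴ = 0.04161 m
B 300–1160 m: 860 × 0.43 × 1.1×10⁻⁴ = 0.040678 m
B total: 0.082288 m
Ratio: 0.201438 / 0.082288 ≈ 2.448

a factor of 2.45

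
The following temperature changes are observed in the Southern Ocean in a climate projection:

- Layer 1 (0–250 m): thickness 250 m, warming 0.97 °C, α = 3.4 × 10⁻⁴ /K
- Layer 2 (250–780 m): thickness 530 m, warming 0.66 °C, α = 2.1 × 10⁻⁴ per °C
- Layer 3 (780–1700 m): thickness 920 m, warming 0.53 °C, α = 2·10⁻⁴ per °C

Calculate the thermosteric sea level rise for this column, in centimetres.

Layer 1: 0.97 × 3.4×10⁻⁴ × 250 = 0.08245 m
530 × 2.1×10⁻⁴ × 0.66 = 0.073458 m
Layer 3: 2×10⁻⁴ × 920 × 0.53 = 0.09752 m
Δh = 0.08245 + 0.073458 + 0.09752 = 0.253428 m ≈ 25.3 cm

25.3 cm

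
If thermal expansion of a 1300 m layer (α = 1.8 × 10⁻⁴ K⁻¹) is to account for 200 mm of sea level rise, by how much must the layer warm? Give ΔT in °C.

ΔT = Δh/(αH) = 0.2 / (1.8×10⁻⁴ × 1300) ≈ 0.8547 °C

0.855 °C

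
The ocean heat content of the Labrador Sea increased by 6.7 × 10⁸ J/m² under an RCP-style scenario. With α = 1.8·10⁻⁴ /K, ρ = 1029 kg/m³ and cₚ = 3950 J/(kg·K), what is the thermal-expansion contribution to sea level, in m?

0.0297 m

Δh = αQ/(ρcₚ) = 1.8×10⁻⁴ × 6.7×10⁸ / (1029 × 3950) ≈ 0.029671 m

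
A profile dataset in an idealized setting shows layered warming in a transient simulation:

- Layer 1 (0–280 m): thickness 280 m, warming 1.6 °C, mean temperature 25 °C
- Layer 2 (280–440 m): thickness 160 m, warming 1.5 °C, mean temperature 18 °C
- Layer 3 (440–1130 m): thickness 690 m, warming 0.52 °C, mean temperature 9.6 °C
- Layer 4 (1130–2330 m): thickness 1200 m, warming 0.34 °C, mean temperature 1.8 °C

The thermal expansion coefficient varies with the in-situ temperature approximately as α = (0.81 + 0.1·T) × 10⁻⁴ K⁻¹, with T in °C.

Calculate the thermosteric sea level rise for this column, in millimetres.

Layer 1: α = (0.81 + 0.1×25)×10⁻⁴ = 3.31×10⁻⁴ K⁻¹
Layer 2: α = (0.81 + 0.1×18)×10⁻⁴ = 2.61×10⁻⁴ K⁻¹
Layer 3: α = (0.81 + 0.1×9.6)×10⁻⁴ = 1.77×10⁻⁴ K⁻¹
Layer 4: α = (0.81 + 0.1×1.8)×10⁻⁴ = 0.99×10⁻⁴ K⁻¹
Layer 1: 3.31×10⁻⁴ × 1.6 × 280 = 0.148288 m
160 × 2.61×10⁻⁴ × 1.5 = 0.06264 m
Layer 3: 1.77×10⁻⁴ × 0.52 × 690 = 0.0635076 m
Layer 4: 1200 × 0.99×10⁻⁴ × 0.34 = 0.040392 m
Δh = 0.148288 + 0.06264 + 0.0635076 + 0.040392 = 0.3148276 m ≈ 315 mm

315 mm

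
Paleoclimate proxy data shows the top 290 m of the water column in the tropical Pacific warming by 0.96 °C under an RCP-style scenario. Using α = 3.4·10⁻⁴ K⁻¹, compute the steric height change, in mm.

about 94.7 mm

Δh = αΔT·H = 3.4×10⁻⁴ × 0.96 × 290 = 0.094656 m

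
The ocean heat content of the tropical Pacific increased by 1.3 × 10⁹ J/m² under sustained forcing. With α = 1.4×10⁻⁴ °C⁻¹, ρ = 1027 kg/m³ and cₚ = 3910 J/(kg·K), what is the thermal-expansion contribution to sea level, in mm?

Δh = αQ/(ρcₚ) = 1.4×10⁻⁴ × 1.3×10⁹ / (1027 × 3910) ≈ 0.045324 m

about 45.3 mm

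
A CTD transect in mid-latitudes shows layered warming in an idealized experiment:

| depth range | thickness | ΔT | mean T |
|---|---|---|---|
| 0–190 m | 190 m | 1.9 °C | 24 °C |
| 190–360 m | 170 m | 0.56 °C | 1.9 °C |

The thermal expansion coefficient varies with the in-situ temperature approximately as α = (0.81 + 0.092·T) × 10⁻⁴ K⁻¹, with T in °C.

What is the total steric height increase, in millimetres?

Layer 1: α = (0.81 + 0.092×24)×10⁻⁴ = 3.018×10⁻⁴ K⁻¹
Layer 2: α = (0.81 + 0.092×1.9)×10⁻⁴ = 0.9848×10⁻⁴ K⁻¹
Layer 1: 190 × 1.9 × 3.018×10⁻⁴ = 0.1089498 m
0.9848×10⁻⁴ × 0.56 × 170 = 0.009375296 m
Δh = 0.1089498 + 0.009375296 = 0.118325096 m ≈ 120 mm

about 120 mm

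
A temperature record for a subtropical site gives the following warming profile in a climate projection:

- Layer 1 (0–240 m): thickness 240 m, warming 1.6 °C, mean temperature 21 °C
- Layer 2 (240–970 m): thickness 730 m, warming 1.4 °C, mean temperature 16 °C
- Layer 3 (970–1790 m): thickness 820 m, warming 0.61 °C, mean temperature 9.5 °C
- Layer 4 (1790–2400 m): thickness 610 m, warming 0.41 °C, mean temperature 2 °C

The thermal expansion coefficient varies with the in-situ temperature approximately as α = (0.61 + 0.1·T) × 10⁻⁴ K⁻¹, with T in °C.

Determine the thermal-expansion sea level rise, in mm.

428 mm of thermosteric rise

Layer 1: α = (0.61 + 0.1×21)×10⁻⁴ = 2.71×10⁻⁴ K⁻¹
Layer 2: α = (0.61 + 0.1×16)×10⁻⁴ = 2.21×10⁻⁴ K⁻¹
Layer 3: α = (0.61 + 0.1×9.5)×10⁻⁴ = 1.56×10⁻⁴ K⁻¹
Layer 4: α = (0.61 + 0.1×2)×10⁻⁴ = 0.81×10⁻⁴ K⁻¹
0–240 m: 1.6 × 240 × 2.71×10⁻⁴ = 0.104064 m
1.4 × 730 × 2.21×10⁻⁴ = 0.225862 m
820 × 0.61 × 1.56×10⁻⁴ = 0.0780312 m
1790–2400 m: 0.41 × 0.81×10⁻⁴ × 610 = 0.0202581 m
Δh = 0.104064 + 0.225862 + 0.0780312 + 0.0202581 = 0.4282153 m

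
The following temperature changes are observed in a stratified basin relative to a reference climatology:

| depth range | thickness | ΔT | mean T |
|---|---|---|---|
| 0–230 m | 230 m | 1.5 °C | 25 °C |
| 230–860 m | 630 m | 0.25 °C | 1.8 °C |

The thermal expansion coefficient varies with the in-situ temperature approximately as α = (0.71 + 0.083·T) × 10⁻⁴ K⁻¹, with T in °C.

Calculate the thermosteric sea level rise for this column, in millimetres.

Layer 1: α = (0.71 + 0.083×25)×10⁻⁴ = 2.785×10⁻⁴ K⁻¹
Layer 2: α = (0.71 + 0.083×1.8)×10⁻⁴ = 0.8594×10⁻⁴ K⁻¹
0–230 m: 2.785×10⁻⁴ × 230 × 1.5 = 0.0960825 m
230–860 m: 0.8594×10⁻⁴ × 0.25 × 630 = 0.01353555 m
Δh = 0.0960825 + 0.01353555 = 0.10961805 m

110 mm of thermosteric rise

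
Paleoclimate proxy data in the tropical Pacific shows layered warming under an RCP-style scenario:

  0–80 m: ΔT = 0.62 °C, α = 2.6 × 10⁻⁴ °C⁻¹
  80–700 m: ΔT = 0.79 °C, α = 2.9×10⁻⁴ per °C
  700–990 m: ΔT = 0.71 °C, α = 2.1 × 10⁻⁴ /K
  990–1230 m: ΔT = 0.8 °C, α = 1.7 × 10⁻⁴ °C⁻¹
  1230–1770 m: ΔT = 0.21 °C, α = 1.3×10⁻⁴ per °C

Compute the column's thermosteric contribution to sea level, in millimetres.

Δh = 246 mm

Layer 1: 0.62 × 2.6×10⁻⁴ × 80 = 0.012896 m
2.9×10⁻⁴ × 0.79 × 620 = 0.142042 m
700–990 m: 290 × 0.71 × 2.1×10⁻⁴ = 0.043239 m
990–1230 m: 1.7×10⁻⁴ × 240 × 0.8 = 0.03264 m
0.21 × 1.3×10⁻⁴ × 540 = 0.014742 m
Δh = 0.012896 + 0.142042 + 0.043239 + 0.03264 + 0.014742 = 0.245559 m ≈ 246 mm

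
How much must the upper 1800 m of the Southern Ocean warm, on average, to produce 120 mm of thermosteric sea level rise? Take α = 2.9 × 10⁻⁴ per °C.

about 0.23 K

ΔT = Δh/(αH) = 0.12 / (2.9×10⁻⁴ × 1800) ≈ 0.2299 K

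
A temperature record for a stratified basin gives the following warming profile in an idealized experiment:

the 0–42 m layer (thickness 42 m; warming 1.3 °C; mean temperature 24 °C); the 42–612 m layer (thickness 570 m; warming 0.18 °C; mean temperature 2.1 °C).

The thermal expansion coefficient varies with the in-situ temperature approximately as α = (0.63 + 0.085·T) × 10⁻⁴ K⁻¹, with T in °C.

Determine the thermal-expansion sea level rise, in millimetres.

Layer 1: α = (0.63 + 0.085×24)×10⁻⁴ = 2.67×10⁻⁴ K⁻¹
Layer 2: α = (0.63 + 0.085×2.1)×10⁻⁴ = 0.8085×10⁻⁴ K⁻¹
0–42 m: 1.3 × 2.67×10⁻⁴ × 42 = 0.0145782 m
Layer 2: 0.18 × 570 × 0.8085×10⁻⁴ = 0.00829521 m
Δh = 0.0145782 + 0.00829521 = 0.02287341 m

Δh ≈ 22.9 mm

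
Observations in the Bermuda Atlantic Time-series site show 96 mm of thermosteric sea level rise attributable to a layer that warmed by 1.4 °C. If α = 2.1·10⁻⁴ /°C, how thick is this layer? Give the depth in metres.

327 m

H = Δh/(αΔT) = 0.096 / (2.1×10⁻⁴ × 1.4) ≈ 326.5 m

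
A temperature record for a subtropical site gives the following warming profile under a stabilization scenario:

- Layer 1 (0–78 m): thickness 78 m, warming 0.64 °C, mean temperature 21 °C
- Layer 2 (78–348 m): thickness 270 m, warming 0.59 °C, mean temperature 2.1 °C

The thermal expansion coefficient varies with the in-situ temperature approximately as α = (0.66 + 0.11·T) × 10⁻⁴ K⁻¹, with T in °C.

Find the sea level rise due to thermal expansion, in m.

Δh ≈ 0.0290 m

Layer 1: α = (0.66 + 0.11×21)×10⁻⁴ = 2.97×10⁻⁴ K⁻¹
Layer 2: α = (0.66 + 0.11×2.1)×10⁻⁴ = 0.891×10⁻⁴ K⁻¹
2.97×10⁻⁴ × 78 × 0.64 = 0.01482624 m
0.59 × 270 × 0.891×10⁻⁴ = 0.01419363 m
Δh = 0.01482624 + 0.01419363 = 0.02901987 m ≈ 0.0290 m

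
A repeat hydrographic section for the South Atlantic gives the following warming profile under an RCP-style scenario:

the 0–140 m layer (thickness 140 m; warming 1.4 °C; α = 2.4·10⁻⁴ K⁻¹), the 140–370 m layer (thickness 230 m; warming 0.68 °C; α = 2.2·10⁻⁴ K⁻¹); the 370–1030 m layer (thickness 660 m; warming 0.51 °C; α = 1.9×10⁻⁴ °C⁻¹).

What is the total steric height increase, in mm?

Layer 1: 140 × 2.4×10⁻⁴ × 1.4 = 0.04704 m
2.2×10⁻⁴ × 230 × 0.68 = 0.034408 m
Layer 3: 0.51 × 660 × 1.9×10⁻⁴ = 0.063954 m
Δh = 0.04704 + 0.034408 + 0.063954 = 0.145402 m ≈ 145 mm

145 mm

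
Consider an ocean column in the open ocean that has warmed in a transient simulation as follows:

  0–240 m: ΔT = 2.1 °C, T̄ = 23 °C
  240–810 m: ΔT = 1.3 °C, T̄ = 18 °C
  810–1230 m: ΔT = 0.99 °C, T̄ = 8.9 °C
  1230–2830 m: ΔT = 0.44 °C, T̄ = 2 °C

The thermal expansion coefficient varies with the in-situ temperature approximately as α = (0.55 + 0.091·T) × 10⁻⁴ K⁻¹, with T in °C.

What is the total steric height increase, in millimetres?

400 mm

Layer 1: α = (0.55 + 0.091×23)×10⁻⁴ = 2.643×10⁻⁴ K⁻¹
Layer 2: α = (0.55 + 0.091×18)×10⁻⁴ = 2.188×10⁻⁴ K⁻¹
Layer 3: α = (0.55 + 0.091×8.9)×10⁻⁴ = 1.3599×10⁻⁴ K⁻¹
Layer 4: α = (0.55 + 0.091×2)×10⁻⁴ = 0.732×10⁻⁴ K⁻¹
Layer 1: 2.643×10⁻⁴ × 240 × 2.1 = 0.1332072 m
Layer 2: 2.188×10⁻⁴ × 570 × 1.3 = 0.1621308 m
810–1230 m: 420 × 0.99 × 1.3599×10⁻⁴ = 0.056544642 m
Layer 4: 1600 × 0.44 × 0.732×10⁻⁴ = 0.0515328 m
Δh = 0.1332072 + 0.1621308 + 0.056544642 + 0.0515328 = 0.403415442 m ≈ 400 mm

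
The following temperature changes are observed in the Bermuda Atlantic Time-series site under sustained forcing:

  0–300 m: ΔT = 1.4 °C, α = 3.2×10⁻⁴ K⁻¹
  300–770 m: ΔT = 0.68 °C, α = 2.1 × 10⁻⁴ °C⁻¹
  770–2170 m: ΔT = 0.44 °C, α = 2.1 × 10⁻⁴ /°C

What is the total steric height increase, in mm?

0–300 m: 3.2×10⁻⁴ × 300 × 1.4 = 0.13440 m
Layer 2: 470 × 2.1×10⁻⁴ × 0.68 = 0.067116 m
2.1×10⁻⁴ × 1400 × 0.44 = 0.12936 m
Δh = 0.13440 + 0.067116 + 0.12936 = 0.330876 m ≈ 331 mm

331 mm of thermosteric rise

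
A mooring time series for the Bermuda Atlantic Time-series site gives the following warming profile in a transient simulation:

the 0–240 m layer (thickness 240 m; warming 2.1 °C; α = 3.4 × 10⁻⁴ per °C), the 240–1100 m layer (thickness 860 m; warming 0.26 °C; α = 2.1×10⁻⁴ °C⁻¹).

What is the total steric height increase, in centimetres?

240 × 3.4×10⁻⁴ × 2.1 = 0.17136 m
240–1100 m: 0.26 × 860 × 2.1×10⁻⁴ = 0.046956 m
Δh = 0.17136 + 0.046956 = 0.218316 m

Δh ≈ 22 cm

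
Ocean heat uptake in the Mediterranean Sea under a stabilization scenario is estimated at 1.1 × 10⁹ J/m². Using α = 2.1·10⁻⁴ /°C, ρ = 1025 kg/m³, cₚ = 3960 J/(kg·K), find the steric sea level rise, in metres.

Δh = αQ/(ρcₚ) = 2.1×10⁻⁴ × 1.1×10⁹ / (1025 × 3960) ≈ 0.056911 m

about 0.0569 m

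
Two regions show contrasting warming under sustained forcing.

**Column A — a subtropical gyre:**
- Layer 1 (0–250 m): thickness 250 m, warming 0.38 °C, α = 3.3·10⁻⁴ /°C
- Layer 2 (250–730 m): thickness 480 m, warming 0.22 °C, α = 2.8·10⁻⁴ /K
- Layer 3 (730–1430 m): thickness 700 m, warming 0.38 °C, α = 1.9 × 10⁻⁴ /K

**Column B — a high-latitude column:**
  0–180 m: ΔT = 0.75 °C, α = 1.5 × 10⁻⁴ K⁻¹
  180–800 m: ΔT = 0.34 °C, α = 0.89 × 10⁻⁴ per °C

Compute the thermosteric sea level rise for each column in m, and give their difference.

Δh_A ≈ 0.111 m, Δh_B ≈ 0.0390 m; difference ≈ 0.0724 m

A 250 × 0.38 × 3.3×10⁻⁴ = 0.03135 m
A 0.22 × 480 × 2.8×10⁻⁴ = 0.029568 m
A 730–1430 m: 1.9×10⁻⁴ × 700 × 0.38 = 0.05054 m
A total: 0.111458 m
B Layer 1: 1.5×10⁻⁴ × 0.75 × 180 = 0.02025 m
B Layer 2: 0.34 × 620 × 0.89×10⁻⁴ = 0.0187612 m
B total: 0.0390112 m
Difference: 0.111458 − 0.0390112 = 0.0724468 m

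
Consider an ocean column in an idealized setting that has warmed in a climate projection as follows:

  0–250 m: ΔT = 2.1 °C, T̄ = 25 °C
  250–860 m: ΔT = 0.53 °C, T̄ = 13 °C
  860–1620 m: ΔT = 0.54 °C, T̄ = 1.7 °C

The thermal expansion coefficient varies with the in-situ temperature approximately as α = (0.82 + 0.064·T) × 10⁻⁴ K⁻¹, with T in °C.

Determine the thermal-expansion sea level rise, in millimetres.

about 219 mm

Layer 1: α = (0.82 + 0.064×25)×10⁻⁴ = 2.42×10⁻⁴ K⁻¹
Layer 2: α = (0.82 + 0.064×13)×10⁻⁴ = 1.652×10⁻⁴ K⁻¹
Layer 3: α = (0.82 + 0.064×1.7)×10⁻⁴ = 0.9288×10⁻⁴ K⁻¹
Layer 1: 250 × 2.42×10⁻⁴ × 2.1 = 0.12705 m
Layer 2: 0.53 × 1.652×10⁻⁴ × 610 = 0.05340916 m
Layer 3: 0.54 × 760 × 0.9288×10⁻⁴ = 0.038117952 m
Δh = 0.12705 + 0.05340916 + 0.038117952 = 0.218577112 m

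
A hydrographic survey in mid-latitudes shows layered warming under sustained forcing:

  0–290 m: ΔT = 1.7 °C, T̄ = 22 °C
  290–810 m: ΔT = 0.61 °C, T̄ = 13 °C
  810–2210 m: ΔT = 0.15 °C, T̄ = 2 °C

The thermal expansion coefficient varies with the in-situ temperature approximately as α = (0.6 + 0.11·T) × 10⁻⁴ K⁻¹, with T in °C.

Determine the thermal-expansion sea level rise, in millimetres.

Δh = 230 mm

Layer 1: α = (0.6 + 0.11×22)×10⁻⁴ = 3.02×10⁻⁴ K⁻¹
Layer 2: α = (0.6 + 0.11×13)×10⁻⁴ = 2.03×10⁻⁴ K⁻¹
Layer 3: α = (0.6 + 0.11×2)×10⁻⁴ = 0.82×10⁻⁴ K⁻¹
Layer 1: 1.7 × 3.02×10⁻⁴ × 290 = 0.148886 m
0.61 × 520 × 2.03×10⁻⁴ = 0.0643916 m
810–2210 m: 0.15 × 1400 × 0.82×10⁻⁴ = 0.01722 m
Δh = 0.148886 + 0.0643916 + 0.01722 = 0.2304976 m ≈ 230 mm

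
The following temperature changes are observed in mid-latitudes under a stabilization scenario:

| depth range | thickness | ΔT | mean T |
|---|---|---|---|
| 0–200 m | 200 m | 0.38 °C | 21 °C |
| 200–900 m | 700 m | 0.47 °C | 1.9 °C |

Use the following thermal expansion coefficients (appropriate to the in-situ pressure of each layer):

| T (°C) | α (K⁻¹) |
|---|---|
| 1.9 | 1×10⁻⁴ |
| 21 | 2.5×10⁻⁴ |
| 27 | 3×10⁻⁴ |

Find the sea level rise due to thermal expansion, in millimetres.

51.9 mm

Layer 1 at 21 °C → α = 2.5×10⁻⁴ K⁻¹
Layer 2 at 1.9 °C → α = 1×10⁻⁴ K⁻¹
0–200 m: 200 × 0.38 × 2.5×10⁻⁴ = 0.01900 m
Layer 2: 1×10⁻⁴ × 0.47 × 700 = 0.03290 m
Δh = 0.01900 + 0.03290 = 0.05190 m ≈ 51.9 mm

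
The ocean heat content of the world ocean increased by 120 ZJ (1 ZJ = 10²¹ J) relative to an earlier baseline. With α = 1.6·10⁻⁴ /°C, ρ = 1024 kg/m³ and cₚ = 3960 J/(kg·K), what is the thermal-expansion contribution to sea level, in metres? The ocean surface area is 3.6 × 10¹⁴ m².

Per unit area: Q = 120×10²¹ / (3.6×10¹⁴) ≈ 3.333×10⁸ J/m²
Δh = αQ/(ρcₚ) = 1.6×10⁻⁴ × 3.333×10⁸ / (1024 × 3960) ≈ 0.013151 m

Δh = 0.013 m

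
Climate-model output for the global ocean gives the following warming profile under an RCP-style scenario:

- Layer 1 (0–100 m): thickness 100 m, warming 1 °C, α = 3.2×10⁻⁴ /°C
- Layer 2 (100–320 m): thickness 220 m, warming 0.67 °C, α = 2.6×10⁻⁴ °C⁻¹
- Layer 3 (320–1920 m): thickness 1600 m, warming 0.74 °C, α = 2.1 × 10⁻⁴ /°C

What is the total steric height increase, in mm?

Layer 1: 3.2×10⁻⁴ × 1 × 100 = 0.03200 m
0.67 × 220 × 2.6×10⁻⁴ = 0.038324 m
Layer 3: 2.1×10⁻⁴ × 0.74 × 1600 = 0.24864 m
Δh = 0.03200 + 0.038324 + 0.24864 = 0.318964 m ≈ 320 mm

about 320 mm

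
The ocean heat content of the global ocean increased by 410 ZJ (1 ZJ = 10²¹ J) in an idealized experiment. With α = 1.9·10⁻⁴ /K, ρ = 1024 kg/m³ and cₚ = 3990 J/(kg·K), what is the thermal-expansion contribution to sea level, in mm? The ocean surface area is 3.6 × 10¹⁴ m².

Δh ≈ 53 mm

Per unit area: Q = 410×10²¹ / (3.6×10¹⁴) ≈ 1.139×10⁹ J/m²
Δh = αQ/(ρcₚ) = 1.9×10⁻⁴ × 1.139×10⁹ / (1024 × 3990) ≈ 0.052967 m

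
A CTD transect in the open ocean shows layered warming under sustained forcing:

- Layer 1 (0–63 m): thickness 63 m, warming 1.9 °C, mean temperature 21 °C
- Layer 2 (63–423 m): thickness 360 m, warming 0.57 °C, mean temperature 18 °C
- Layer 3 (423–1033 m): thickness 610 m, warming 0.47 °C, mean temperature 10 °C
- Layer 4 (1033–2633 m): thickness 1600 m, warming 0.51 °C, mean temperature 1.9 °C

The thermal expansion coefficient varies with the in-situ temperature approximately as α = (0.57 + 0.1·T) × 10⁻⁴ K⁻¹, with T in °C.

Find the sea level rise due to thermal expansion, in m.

0.188 m of thermosteric rise

Layer 1: α = (0.57 + 0.1×21)×10⁻⁴ = 2.67×10⁻⁴ K⁻¹
Layer 2: α = (0.57 + 0.1×18)×10⁻⁴ = 2.37×10⁻⁴ K⁻¹
Layer 3: α = (0.57 + 0.1×10)×10⁻⁴ = 1.57×10⁻⁴ K⁻¹
Layer 4: α = (0.57 + 0.1×1.9)×10⁻⁴ = 0.76×10⁻⁴ K⁻¹
2.67×10⁻⁴ × 1.9 × 63 = 0.0319599 m
Layer 2: 2.37×10⁻⁴ × 360 × 0.57 = 0.0486324 m
423–1033 m: 610 × 0.47 × 1.57×10⁻⁴ = 0.0450119 m
Layer 4: 0.76×10⁻⁴ × 1600 × 0.51 = 0.062016 m
Δh = 0.0319599 + 0.0486324 + 0.0450119 + 0.062016 = 0.1876202 m ≈ 0.188 m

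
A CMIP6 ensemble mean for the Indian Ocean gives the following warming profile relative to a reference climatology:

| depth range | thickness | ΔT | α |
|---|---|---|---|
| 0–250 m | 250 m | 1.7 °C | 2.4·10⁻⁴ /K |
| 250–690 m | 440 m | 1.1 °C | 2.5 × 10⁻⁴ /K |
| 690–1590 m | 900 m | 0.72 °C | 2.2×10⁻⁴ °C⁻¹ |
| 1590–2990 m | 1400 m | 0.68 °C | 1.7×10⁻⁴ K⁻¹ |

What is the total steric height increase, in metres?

Δh ≈ 0.527 m

0–250 m: 2.4×10⁻⁴ × 1.7 × 250 = 0.10200 m
250–690 m: 440 × 2.5×10⁻⁴ × 1.1 = 0.12100 m
690–1590 m: 0.72 × 900 × 2.2×10⁻⁴ = 0.14256 m
1.7×10⁻⁴ × 1400 × 0.68 = 0.16184 m
Δh = 0.10200 + 0.12100 + 0.14256 + 0.16184 = 0.52740 m ≈ 0.527 m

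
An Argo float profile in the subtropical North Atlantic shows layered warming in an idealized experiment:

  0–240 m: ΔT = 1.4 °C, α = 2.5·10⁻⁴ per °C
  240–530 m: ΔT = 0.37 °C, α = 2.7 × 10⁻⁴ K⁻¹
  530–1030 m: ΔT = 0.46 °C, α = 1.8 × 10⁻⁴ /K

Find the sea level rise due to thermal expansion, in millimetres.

0–240 m: 240 × 1.4 × 2.5×10⁻⁴ = 0.08400 m
Layer 2: 0.37 × 2.7×10⁻⁴ × 290 = 0.028971 m
Layer 3: 500 × 0.46 × 1.8×10⁻⁴ = 0.04140 m
Δh = 0.08400 + 0.028971 + 0.04140 = 0.154371 m

about 154 mm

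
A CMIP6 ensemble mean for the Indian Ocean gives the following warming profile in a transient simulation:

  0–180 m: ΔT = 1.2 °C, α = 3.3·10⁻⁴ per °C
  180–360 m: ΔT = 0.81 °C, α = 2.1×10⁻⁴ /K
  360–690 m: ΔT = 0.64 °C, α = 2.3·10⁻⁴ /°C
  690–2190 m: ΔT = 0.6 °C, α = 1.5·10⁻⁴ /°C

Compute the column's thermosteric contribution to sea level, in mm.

Layer 1: 1.2 × 3.3×10⁻⁴ × 180 = 0.07128 m
Layer 2: 0.81 × 180 × 2.1×10⁻⁴ = 0.030618 m
360–690 m: 0.64 × 330 × 2.3×10⁻⁴ = 0.048576 m
690–2190 m: 0.6 × 1.5×10⁻⁴ × 1500 = 0.13500 m
Δh = 0.07128 + 0.030618 + 0.048576 + 0.13500 = 0.285474 m ≈ 285 mm

Δh ≈ 285 mm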